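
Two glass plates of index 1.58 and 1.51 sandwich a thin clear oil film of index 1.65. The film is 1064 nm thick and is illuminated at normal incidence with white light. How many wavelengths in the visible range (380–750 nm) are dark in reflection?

5

At the upper boundary (n = 1.58 to n = 1.65) the reflected ray undergoes a half-wave phase shift.
Ray reflecting at the bottom interface goes from n = 1.65 toward n = 1.51: no phase shift.
Net: one phase inversion between the two reflected rays.
With one net inversion, destructive interference in reflection requires 2 n t = m λ.
λ = 2 n t / m = 3511 / m nm.
m=4: 878 nm (IR); m=5: 702 nm (visible); m=6: 585 nm (visible); m=7: 502 nm (visible); m=8: 439 nm (visible); m=9: 390 nm (visible); m=10: 351 nm (UV).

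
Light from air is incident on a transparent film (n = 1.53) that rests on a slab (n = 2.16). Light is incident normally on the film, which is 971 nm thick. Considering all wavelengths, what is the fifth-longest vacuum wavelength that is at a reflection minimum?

660 nm

At the upper boundary (n = 1.0 to n = 1.53) the reflected ray undergoes a half-wave phase shift.
Bottom surface (1.53 → 2.16): reflection off a higher-index medium gives a half-wave phase shift.
Net: no relative phase inversion (both shifts match).
For minimum reflection here: 2 n t = (m + ½) λ.
λ = 2 n t / (m + ½). The fifth-longest wavelength is m = 4: λ = 2 × 1.53 × 971 / 4.50 = 660 nm.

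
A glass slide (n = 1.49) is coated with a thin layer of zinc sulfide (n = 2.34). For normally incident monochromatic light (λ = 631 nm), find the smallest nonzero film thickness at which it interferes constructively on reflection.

67.4 nm

Ray reflecting at the top interface goes from n = 1.0 toward n = 2.34: a half-wave phase shift.
Ray reflecting at the bottom interface goes from n = 2.34 toward n = 1.49: no phase shift.
Net: one phase inversion between the two reflected rays.
So the condition for constructive reflection is 2 n t = (m + ½) λ.
Minimum at m = 0: t = λ / (4 n) = 631 / (4 × 2.34) = 67.4 nm.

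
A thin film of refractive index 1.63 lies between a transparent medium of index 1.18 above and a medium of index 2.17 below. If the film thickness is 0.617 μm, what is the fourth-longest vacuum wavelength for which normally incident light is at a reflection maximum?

Top surface (1.18 → 1.63): reflection off a higher-index medium gives a half-wave phase shift.
Ray reflecting at the bottom interface goes from n = 1.63 toward n = 2.17: a half-wave phase shift.
The two reflections carry the same phase change, so no net offset.
So the condition for constructive reflection is 2 n t = m λ.
λ = 2 n t / m. The fourth-longest wavelength is m = 4: λ = 2 × 1.63 × 617 / 4.00 = 503 nm.

503 nm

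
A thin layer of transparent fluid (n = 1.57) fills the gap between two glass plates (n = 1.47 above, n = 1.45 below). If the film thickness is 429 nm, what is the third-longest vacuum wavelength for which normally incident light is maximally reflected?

Ray reflecting at the top interface goes from n = 1.47 toward n = 1.57: a half-wave phase shift.
At the lower boundary (n = 1.57 to n = 1.45) the reflected ray undergoes no phase shift.
The two reflections differ by half a wavelength.
For strong reflection here: 2 n t = (m + ½) λ.
λ = 2 n t / (m + ½). The third-longest wavelength is m = 2: λ = 2 × 1.57 × 429 / 2.50 = 539 nm.

539 nm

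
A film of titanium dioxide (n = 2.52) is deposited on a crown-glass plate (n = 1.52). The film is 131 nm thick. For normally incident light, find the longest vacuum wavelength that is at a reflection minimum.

660 nm

At the upper boundary (n = 1.0 to n = 2.52) the reflected ray undergoes a half-wave phase shift.
At the lower boundary (n = 2.52 to n = 1.52) the reflected ray undergoes no phase shift.
The two reflections differ by half a wavelength.
For weak reflection here: 2 n t = m λ.
λ = 2 n t / m. The longest wavelength is m = 1: λ = 2 × 2.52 × 131 / 1.00 = 660 nm.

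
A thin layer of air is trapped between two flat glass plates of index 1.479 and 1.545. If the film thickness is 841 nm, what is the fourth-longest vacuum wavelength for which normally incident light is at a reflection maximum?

481 nm

Top surface (1.479 → 1.0): reflection off a lower-index medium gives no phase shift.
Ray reflecting at the bottom interface goes from n = 1.0 toward n = 1.545: a half-wave phase shift.
The two reflections differ by half a wavelength.
With one net inversion, constructive interference in reflection requires 2 n t = (m + ½) λ.
λ = 2 n t / (m + ½). The fourth-longest wavelength is m = 3: λ = 2 × 1.0 × 841 / 3.50 = 481 nm.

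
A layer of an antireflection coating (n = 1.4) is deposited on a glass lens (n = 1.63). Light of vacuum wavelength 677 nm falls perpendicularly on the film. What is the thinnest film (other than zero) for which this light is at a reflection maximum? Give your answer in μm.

Ray reflecting at the top interface goes from n = 1.0 toward n = 1.4: a half-wave phase shift.
Ray reflecting at the bottom interface goes from n = 1.4 toward n = 1.63: a half-wave phase shift.
The two reflections carry the same phase change, so no net offset.
For bright reflection here: 2 n t = m λ.
Minimum nonzero at m = 1: t = λ / (2 n) = 677 / (2 × 1.4) = 242 nm.

0.242 μm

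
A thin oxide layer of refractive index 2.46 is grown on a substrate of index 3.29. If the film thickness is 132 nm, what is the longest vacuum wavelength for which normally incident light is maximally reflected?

649 nm

Ray reflecting at the top interface goes from n = 1.0 toward n = 2.46: a half-wave phase shift.
Ray reflecting at the bottom interface goes from n = 2.46 toward n = 3.29: a half-wave phase shift.
Zero or two π shifts → no net half-wave offset.
So the condition for constructive reflection is 2 n t = m λ.
λ = 2 n t / m. The longest wavelength is m = 1: λ = 2 × 2.46 × 132 / 1.00 = 649 nm.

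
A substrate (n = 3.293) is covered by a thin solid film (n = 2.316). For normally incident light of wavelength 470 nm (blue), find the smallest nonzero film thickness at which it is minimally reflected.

At the upper boundary (n = 1.0 to n = 2.316) the reflected ray undergoes a half-wave phase shift.
Ray reflecting at the bottom interface goes from n = 2.316 toward n = 3.293: a half-wave phase shift.
Net: no relative phase inversion (both shifts match).
With no net inversion, destructive interference in reflection requires 2 n t = (m + ½) λ.
Minimum at m = 0: t = λ / (4 n) = 470 / (4 × 2.316) = 50.7 nm.

50.7 nm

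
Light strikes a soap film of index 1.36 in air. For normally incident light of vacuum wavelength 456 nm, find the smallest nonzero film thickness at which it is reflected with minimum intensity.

Top surface (1.0 → 1.36): reflection off a higher-index medium gives a half-wave phase shift.
Bottom surface (1.36 → 1.0): reflection off a lower-index medium gives no phase shift.
Exactly one π shift → a net half-wave offset.
With one net inversion, destructive interference in reflection requires 2 n t = m λ.
Minimum nonzero at m = 1: t = λ / (2 n) = 456 / (2 × 1.36) = 168 nm.

168 nm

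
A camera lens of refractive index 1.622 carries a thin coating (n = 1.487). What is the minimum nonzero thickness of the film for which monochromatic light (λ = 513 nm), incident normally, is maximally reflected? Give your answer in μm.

Top surface (1.0 → 1.487): reflection off a higher-index medium gives a half-wave phase shift.
Bottom surface (1.487 → 1.622): reflection off a higher-index medium gives a half-wave phase shift.
Zero or two π shifts → no net half-wave offset.
For strong reflection here: 2 n t = m λ.
Minimum nonzero at m = 1: t = λ / (2 n) = 513 / (2 × 1.487) = 172 nm.

0.172 μm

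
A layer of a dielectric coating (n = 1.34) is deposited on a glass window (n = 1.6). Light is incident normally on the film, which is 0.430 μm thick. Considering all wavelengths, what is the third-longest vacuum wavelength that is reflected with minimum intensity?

461 nm

At the upper boundary (n = 1.0 to n = 1.34) the reflected ray undergoes a half-wave phase shift.
Ray reflecting at the bottom interface goes from n = 1.34 toward n = 1.6: a half-wave phase shift.
Zero or two π shifts → no net half-wave offset.
For dark reflection here: 2 n t = (m + ½) λ.
λ = 2 n t / (m + ½). The third-longest wavelength is m = 2: λ = 2 × 1.34 × 430 / 2.50 = 461 nm.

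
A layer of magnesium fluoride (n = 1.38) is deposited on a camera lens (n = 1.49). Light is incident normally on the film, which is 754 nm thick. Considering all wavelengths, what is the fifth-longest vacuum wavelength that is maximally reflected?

416 nm

Top surface (1.0 → 1.38): reflection off a higher-index medium gives a half-wave phase shift.
Bottom surface (1.38 → 1.49): reflection off a higher-index medium gives a half-wave phase shift.
Net: no relative phase inversion (both shifts match).
So the condition for constructive reflection is 2 n t = m λ.
λ = 2 n t / m. The fifth-longest wavelength is m = 5: λ = 2 × 1.38 × 754 / 5.00 = 416 nm.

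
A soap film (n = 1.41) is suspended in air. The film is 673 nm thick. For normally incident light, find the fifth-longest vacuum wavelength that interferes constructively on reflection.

422 nm

Ray reflecting at the top interface goes from n = 1.0 toward n = 1.41: a half-wave phase shift.
At the lower boundary (n = 1.41 to n = 1.0) the reflected ray undergoes no phase shift.
Exactly one π shift → a net half-wave offset.
So the condition for constructive reflection is 2 n t = (m + ½) λ.
λ = 2 n t / (m + ½). The fifth-longest wavelength is m = 4: λ = 2 × 1.41 × 673 / 4.50 = 422 nm.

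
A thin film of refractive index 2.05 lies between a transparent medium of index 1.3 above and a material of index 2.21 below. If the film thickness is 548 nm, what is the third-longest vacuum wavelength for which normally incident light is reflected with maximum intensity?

Top surface (1.3 → 2.05): reflection off a higher-index medium gives a half-wave phase shift.
Ray reflecting at the bottom interface goes from n = 2.05 toward n = 2.21: a half-wave phase shift.
Net: no relative phase inversion (both shifts match).
For strong reflection here: 2 n t = m λ.
λ = 2 n t / m. The third-longest wavelength is m = 3: λ = 2 × 2.05 × 548 / 3.00 = 749 nm.

749 nm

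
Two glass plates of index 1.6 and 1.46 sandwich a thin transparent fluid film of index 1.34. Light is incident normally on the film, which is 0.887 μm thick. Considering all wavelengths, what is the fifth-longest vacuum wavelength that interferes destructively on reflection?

At the upper boundary (n = 1.6 to n = 1.34) the reflected ray undergoes no phase shift.
Bottom surface (1.34 → 1.46): reflection off a higher-index medium gives a half-wave phase shift.
The two reflections differ by half a wavelength.
For dark reflection here: 2 n t = m λ.
λ = 2 n t / m. The fifth-longest wavelength is m = 5: λ = 2 × 1.34 × 887 / 5.00 = 475 nm.

475 nm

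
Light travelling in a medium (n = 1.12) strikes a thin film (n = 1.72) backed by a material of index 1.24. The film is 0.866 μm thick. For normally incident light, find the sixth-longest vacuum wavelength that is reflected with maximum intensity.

Ray reflecting at the top interface goes from n = 1.12 toward n = 1.72: a half-wave phase shift.
At the lower boundary (n = 1.72 to n = 1.24) the reflected ray undergoes no phase shift.
Exactly one π shift → a net half-wave offset.
With one net inversion, constructive interference in reflection requires 2 n t = (m + ½) λ.
λ = 2 n t / (m + ½). The sixth-longest wavelength is m = 5: λ = 2 × 1.72 × 866 / 5.50 = 542 nm.

542 nm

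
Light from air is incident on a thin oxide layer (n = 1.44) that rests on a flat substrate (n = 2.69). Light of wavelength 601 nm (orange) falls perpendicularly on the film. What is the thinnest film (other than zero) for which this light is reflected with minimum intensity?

104 nm

Top surface (1.0 → 1.44): reflection off a higher-index medium gives a half-wave phase shift.
Bottom surface (1.44 → 2.69): reflection off a higher-index medium gives a half-wave phase shift.
Net: no relative phase inversion (both shifts match).
For minimum reflection here: 2 n t = (m + ½) λ.
Minimum at m = 0: t = λ / (4 n) = 601 / (4 × 1.44) = 104 nm.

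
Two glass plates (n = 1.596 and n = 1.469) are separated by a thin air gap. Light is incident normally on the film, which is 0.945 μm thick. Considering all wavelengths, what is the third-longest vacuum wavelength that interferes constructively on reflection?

756 nm

At the upper boundary (n = 1.596 to n = 1.0) the reflected ray undergoes no phase shift.
At the lower boundary (n = 1.0 to n = 1.469) the reflected ray undergoes a half-wave phase shift.
Net: one phase inversion between the two reflected rays.
For strong reflection here: 2 n t = (m + ½) λ.
λ = 2 n t / (m + ½). The third-longest wavelength is m = 2: λ = 2 × 1.0 × 945 / 2.50 = 756 nm.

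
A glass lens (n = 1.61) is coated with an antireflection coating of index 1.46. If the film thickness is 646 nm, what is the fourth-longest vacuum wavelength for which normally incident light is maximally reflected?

472 nm

Ray reflecting at the top interface goes from n = 1.0 toward n = 1.46: a half-wave phase shift.
At the lower boundary (n = 1.46 to n = 1.61) the reflected ray undergoes a half-wave phase shift.
Net: no relative phase inversion (both shifts match).
With no net inversion, constructive interference in reflection requires 2 n t = m λ.
λ = 2 n t / m. The fourth-longest wavelength is m = 4: λ = 2 × 1.46 × 646 / 4.00 = 472 nm.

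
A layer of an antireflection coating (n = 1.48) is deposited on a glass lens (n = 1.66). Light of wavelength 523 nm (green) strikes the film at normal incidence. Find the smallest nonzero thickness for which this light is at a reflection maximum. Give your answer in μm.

0.177 μm

At the upper boundary (n = 1.0 to n = 1.48) the reflected ray undergoes a half-wave phase shift.
Ray reflecting at the bottom interface goes from n = 1.48 toward n = 1.66: a half-wave phase shift.
Net: no relative phase inversion (both shifts match).
For strong reflection here: 2 n t = m λ.
The smallest nonzero thickness corresponds to m = 1: t = m λ / (2 n) = 1.00 × 523 / (2 × 1.48) = 177 nm.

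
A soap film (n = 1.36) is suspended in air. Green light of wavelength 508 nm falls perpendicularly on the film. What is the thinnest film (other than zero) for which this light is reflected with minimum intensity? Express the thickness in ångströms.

1868 Å

Ray reflecting at the top interface goes from n = 1.0 toward n = 1.36: a half-wave phase shift.
Bottom surface (1.36 → 1.0): reflection off a lower-index medium gives no phase shift.
The two reflections differ by half a wavelength.
So the condition for destructive reflection is 2 n t = m λ.
Minimum nonzero at m = 1: t = λ / (2 n) = 508 / (2 × 1.36) = 187 nm.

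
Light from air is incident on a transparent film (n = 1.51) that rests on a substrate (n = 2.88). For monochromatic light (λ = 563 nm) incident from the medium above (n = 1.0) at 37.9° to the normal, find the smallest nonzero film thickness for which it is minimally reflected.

Top surface (1.0 → 1.51): reflection off a higher-index medium gives a half-wave phase shift.
At the lower boundary (n = 1.51 to n = 2.88) the reflected ray undergoes a half-wave phase shift.
Net: no relative phase inversion (both shifts match).
For weak reflection here: 2 n t cos θ_r = (m + ½) λ.
Snell's law: 1.0 sin 37.9° = 1.51 sin θ_r → sin θ_r = 0.407, cos θ_r = 0.914.
Minimum at m = 0: t = λ / (4 n cos θ_r) = 563 / (4 × 1.51 × 0.914) = 102 nm.

102 nm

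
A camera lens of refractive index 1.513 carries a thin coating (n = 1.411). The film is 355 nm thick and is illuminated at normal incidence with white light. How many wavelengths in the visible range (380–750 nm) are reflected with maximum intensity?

1

Top surface (1.0 → 1.411): reflection off a higher-index medium gives a half-wave phase shift.
At the lower boundary (n = 1.411 to n = 1.513) the reflected ray undergoes a half-wave phase shift.
Net: no relative phase inversion (both shifts match).
So the condition for constructive reflection is 2 n t = m λ.
λ = 2 n t / m = 1002 / m nm.
m=1: 1002 nm (IR); m=2: 501 nm (visible); m=3: 334 nm (UV).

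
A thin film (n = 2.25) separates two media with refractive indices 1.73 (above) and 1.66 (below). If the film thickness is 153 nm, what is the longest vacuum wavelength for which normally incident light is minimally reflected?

689 nm

Top surface (1.73 → 2.25): reflection off a higher-index medium gives a half-wave phase shift.
Bottom surface (2.25 → 1.66): reflection off a lower-index medium gives no phase shift.
Exactly one π shift → a net half-wave offset.
For weak reflection here: 2 n t = m λ.
λ = 2 n t / m. The longest wavelength is m = 1: λ = 2 × 2.25 × 153 / 1.00 = 689 nm.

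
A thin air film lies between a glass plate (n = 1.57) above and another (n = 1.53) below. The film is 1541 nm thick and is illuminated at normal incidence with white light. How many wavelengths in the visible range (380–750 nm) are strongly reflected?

Top surface (1.57 → 1.0): reflection off a lower-index medium gives no phase shift.
Ray reflecting at the bottom interface goes from n = 1.0 toward n = 1.53: a half-wave phase shift.
Net: one phase inversion between the two reflected rays.
So the condition for constructive reflection is 2 n t = (m + ½) λ.
λ = 2 n t / (m + ½) = 3082 / (m + ½) nm.
m=3: 881 nm (IR); m=4: 685 nm (visible); m=5: 560 nm (visible); m=6: 474 nm (visible); m=7: 411 nm (visible); m=8: 363 nm (UV).

4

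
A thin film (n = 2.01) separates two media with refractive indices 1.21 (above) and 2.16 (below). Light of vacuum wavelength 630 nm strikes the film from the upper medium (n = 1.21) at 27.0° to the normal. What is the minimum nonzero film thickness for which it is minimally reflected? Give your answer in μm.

Top surface (1.21 → 2.01): reflection off a higher-index medium gives a half-wave phase shift.
Bottom surface (2.01 → 2.16): reflection off a higher-index medium gives a half-wave phase shift.
The two reflections carry the same phase change, so no net offset.
With no net inversion, destructive interference in reflection requires 2 n t cos θ_r = (m + ½) λ.
Snell's law: 1.21 sin 27.0° = 2.01 sin θ_r → sin θ_r = 0.273, cos θ_r = 0.962.
Minimum at m = 0: t = λ / (4 n cos θ_r) = 630 / (4 × 2.01 × 0.962) = 81.5 nm.

0.0815 μm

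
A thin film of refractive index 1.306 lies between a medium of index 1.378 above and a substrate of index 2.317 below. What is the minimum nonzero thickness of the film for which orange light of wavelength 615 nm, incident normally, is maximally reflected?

At the upper boundary (n = 1.378 to n = 1.306) the reflected ray undergoes no phase shift.
Ray reflecting at the bottom interface goes from n = 1.306 toward n = 2.317: a half-wave phase shift.
Net: one phase inversion between the two reflected rays.
With one net inversion, constructive interference in reflection requires 2 n t = (m + ½) λ.
Minimum at m = 0: t = λ / (4 n) = 615 / (4 × 1.306) = 118 nm.

118 nm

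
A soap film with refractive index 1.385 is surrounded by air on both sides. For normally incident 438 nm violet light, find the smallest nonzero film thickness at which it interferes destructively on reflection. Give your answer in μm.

Top surface (1.0 → 1.385): reflection off a higher-index medium gives a half-wave phase shift.
At the lower boundary (n = 1.385 to n = 1.0) the reflected ray undergoes no phase shift.
Exactly one π shift → a net half-wave offset.
So the condition for destructive reflection is 2 n t = m λ.
Minimum nonzero at m = 1: t = λ / (2 n) = 438 / (2 × 1.385) = 158 nm.

0.158 μm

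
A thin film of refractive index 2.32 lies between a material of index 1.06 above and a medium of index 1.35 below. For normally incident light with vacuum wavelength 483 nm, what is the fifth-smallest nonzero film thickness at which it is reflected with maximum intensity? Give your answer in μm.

At the upper boundary (n = 1.06 to n = 2.32) the reflected ray undergoes a half-wave phase shift.
Ray reflecting at the bottom interface goes from n = 2.32 toward n = 1.35: no phase shift.
Net: one phase inversion between the two reflected rays.
So the condition for constructive reflection is 2 n t = (m + ½) λ.
The fifth-smallest nonzero thickness corresponds to m = 4: t = (m + ½) λ / (2 n) = 4.50 × 483 / (2 × 2.32) = 468 nm.

0.468 μm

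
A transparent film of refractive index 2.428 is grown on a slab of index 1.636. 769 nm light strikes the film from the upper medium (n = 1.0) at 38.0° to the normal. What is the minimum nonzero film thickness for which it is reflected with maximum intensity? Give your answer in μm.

0.0819 μm

Ray reflecting at the top interface goes from n = 1.0 toward n = 2.428: a half-wave phase shift.
At the lower boundary (n = 2.428 to n = 1.636) the reflected ray undergoes no phase shift.
Exactly one π shift → a net half-wave offset.
For strong reflection here: 2 n t cos θ_r = (m + ½) λ.
Snell's law: 1.0 sin 38.0° = 2.428 sin θ_r → sin θ_r = 0.254, cos θ_r = 0.967.
Minimum at m = 0: t = λ / (4 n cos θ_r) = 769 / (4 × 2.428 × 0.967) = 81.9 nm.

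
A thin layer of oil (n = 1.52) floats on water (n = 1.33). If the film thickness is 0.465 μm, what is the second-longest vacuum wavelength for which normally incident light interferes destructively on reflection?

707 nm

Ray reflecting at the top interface goes from n = 1.0 toward n = 1.52: a half-wave phase shift.
Ray reflecting at the bottom interface goes from n = 1.52 toward n = 1.33: no phase shift.
The two reflections differ by half a wavelength.
For weak reflection here: 2 n t = m λ.
λ = 2 n t / m. The second-longest wavelength is m = 2: λ = 2 × 1.52 × 465 / 2.00 = 707 nm.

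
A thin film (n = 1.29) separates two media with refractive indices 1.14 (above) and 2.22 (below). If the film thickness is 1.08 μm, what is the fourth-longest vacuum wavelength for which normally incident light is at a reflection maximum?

697 nm

Ray reflecting at the top interface goes from n = 1.14 toward n = 1.29: a half-wave phase shift.
Ray reflecting at the bottom interface goes from n = 1.29 toward n = 2.22: a half-wave phase shift.
Net: no relative phase inversion (both shifts match).
So the condition for constructive reflection is 2 n t = m λ.
λ = 2 n t / m. The fourth-longest wavelength is m = 4: λ = 2 × 1.29 × 1080 / 4.00 = 697 nm.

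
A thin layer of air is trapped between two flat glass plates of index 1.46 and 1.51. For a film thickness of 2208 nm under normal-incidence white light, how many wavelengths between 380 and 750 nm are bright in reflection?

6

Top surface (1.46 → 1.0): reflection off a lower-index medium gives no phase shift.
Ray reflecting at the bottom interface goes from n = 1.0 toward n = 1.51: a half-wave phase shift.
Exactly one π shift → a net half-wave offset.
So the condition for constructive reflection is 2 n t = (m + ½) λ.
λ = 2 n t / (m + ½) = 4416 / (m + ½) nm.
m=5: 803 nm (IR); m=6: 679 nm (visible); m=7: 589 nm (visible); m=8: 520 nm (visible); m=9: 465 nm (visible); m=10: 421 nm (visible); m=11: 384 nm (visible); m=12: 353 nm (UV).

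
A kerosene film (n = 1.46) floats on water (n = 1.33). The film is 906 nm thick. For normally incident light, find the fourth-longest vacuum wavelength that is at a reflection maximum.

756 nm

At the upper boundary (n = 1.0 to n = 1.46) the reflected ray undergoes a half-wave phase shift.
Bottom surface (1.46 → 1.33): reflection off a lower-index medium gives no phase shift.
Exactly one π shift → a net half-wave offset.
With one net inversion, constructive interference in reflection requires 2 n t = (m + ½) λ.
λ = 2 n t / (m + ½). The fourth-longest wavelength is m = 3: λ = 2 × 1.46 × 906 / 3.50 = 756 nm.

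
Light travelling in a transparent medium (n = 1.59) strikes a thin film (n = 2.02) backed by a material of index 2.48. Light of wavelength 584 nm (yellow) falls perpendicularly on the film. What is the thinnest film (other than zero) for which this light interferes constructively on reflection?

Ray reflecting at the top interface goes from n = 1.59 toward n = 2.02: a half-wave phase shift.
Bottom surface (2.02 → 2.48): reflection off a higher-index medium gives a half-wave phase shift.
Net: no relative phase inversion (both shifts match).
With no net inversion, constructive interference in reflection requires 2 n t = m λ.
Minimum nonzero at m = 1: t = λ / (2 n) = 584 / (2 × 2.02) = 145 nm.

145 nm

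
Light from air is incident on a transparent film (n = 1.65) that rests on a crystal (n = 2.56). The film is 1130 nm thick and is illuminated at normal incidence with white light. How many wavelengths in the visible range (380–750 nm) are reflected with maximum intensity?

Ray reflecting at the top interface goes from n = 1.0 toward n = 1.65: a half-wave phase shift.
At the lower boundary (n = 1.65 to n = 2.56) the reflected ray undergoes a half-wave phase shift.
The two reflections carry the same phase change, so no net offset.
So the condition for constructive reflection is 2 n t = m λ.
λ = 2 n t / m = 3729 / m nm.
m=4: 932 nm (IR); m=5: 746 nm (visible); m=6: 622 nm (visible); m=7: 533 nm (visible); m=8: 466 nm (visible); m=9: 414 nm (visible); m=10: 373 nm (UV).

5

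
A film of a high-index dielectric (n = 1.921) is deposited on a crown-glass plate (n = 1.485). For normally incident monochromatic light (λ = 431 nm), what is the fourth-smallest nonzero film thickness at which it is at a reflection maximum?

393 nm

Top surface (1.0 → 1.921): reflection off a higher-index medium gives a half-wave phase shift.
At the lower boundary (n = 1.921 to n = 1.485) the reflected ray undergoes no phase shift.
Net: one phase inversion between the two reflected rays.
For strong reflection here: 2 n t = (m + ½) λ.
The fourth-smallest nonzero thickness corresponds to m = 3: t = (m + ½) λ / (2 n) = 3.50 × 431 / (2 × 1.921) = 393 nm.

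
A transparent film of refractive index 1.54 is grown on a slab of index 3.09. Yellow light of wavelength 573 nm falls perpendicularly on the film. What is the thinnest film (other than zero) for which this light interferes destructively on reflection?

At the upper boundary (n = 1.0 to n = 1.54) the reflected ray undergoes a half-wave phase shift.
Bottom surface (1.54 → 3.09): reflection off a higher-index medium gives a half-wave phase shift.
Zero or two π shifts → no net half-wave offset.
With no net inversion, destructive interference in reflection requires 2 n t = (m + ½) λ.
Minimum at m = 0: t = λ / (4 n) = 573 / (4 × 1.54) = 93.0 nm.

93.0 nm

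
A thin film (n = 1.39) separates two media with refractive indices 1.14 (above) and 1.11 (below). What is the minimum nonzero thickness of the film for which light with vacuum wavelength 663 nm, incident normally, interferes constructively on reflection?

Top surface (1.14 → 1.39): reflection off a higher-index medium gives a half-wave phase shift.
At the lower boundary (n = 1.39 to n = 1.11) the reflected ray undergoes no phase shift.
Exactly one π shift → a net half-wave offset.
So the condition for constructive reflection is 2 n t = (m + ½) λ.
Minimum at m = 0: t = λ / (4 n) = 663 / (4 × 1.39) = 119 nm.

119 nm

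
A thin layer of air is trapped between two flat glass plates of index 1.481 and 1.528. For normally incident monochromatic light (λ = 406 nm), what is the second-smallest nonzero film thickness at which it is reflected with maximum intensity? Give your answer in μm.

Top surface (1.481 → 1.0): reflection off a lower-index medium gives no phase shift.
At the lower boundary (n = 1.0 to n = 1.528) the reflected ray undergoes a half-wave phase shift.
Exactly one π shift → a net half-wave offset.
So the condition for constructive reflection is 2 n t = (m + ½) λ.
The second-smallest nonzero thickness corresponds to m = 1: t = (m + ½) λ / (2 n) = 1.50 × 406 / (2 × 1.0) = 305 nm.

0.305 μm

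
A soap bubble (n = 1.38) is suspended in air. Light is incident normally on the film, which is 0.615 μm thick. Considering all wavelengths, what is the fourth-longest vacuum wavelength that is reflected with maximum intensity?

485 nm

Ray reflecting at the top interface goes from n = 1.0 toward n = 1.38: a half-wave phase shift.
Ray reflecting at the bottom interface goes from n = 1.38 toward n = 1.0: no phase shift.
Net: one phase inversion between the two reflected rays.
So the condition for constructive reflection is 2 n t = (m + ½) λ.
λ = 2 n t / (m + ½). The fourth-longest wavelength is m = 3: λ = 2 × 1.38 × 615 / 3.50 = 485 nm.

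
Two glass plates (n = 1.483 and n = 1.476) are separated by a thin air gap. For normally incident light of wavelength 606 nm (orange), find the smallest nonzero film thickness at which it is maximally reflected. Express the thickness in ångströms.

Top surface (1.483 → 1.0): reflection off a lower-index medium gives no phase shift.
Ray reflecting at the bottom interface goes from n = 1.0 toward n = 1.476: a half-wave phase shift.
Exactly one π shift → a net half-wave offset.
So the condition for constructive reflection is 2 n t = (m + ½) λ.
Minimum at m = 0: t = λ / (4 n) = 606 / (4 × 1.0) = 152 nm.

1515 Å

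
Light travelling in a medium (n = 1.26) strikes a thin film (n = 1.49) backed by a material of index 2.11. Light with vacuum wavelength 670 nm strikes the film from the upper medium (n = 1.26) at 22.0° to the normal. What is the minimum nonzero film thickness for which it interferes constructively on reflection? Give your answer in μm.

0.237 μm

At the upper boundary (n = 1.26 to n = 1.49) the reflected ray undergoes a half-wave phase shift.
Ray reflecting at the bottom interface goes from n = 1.49 toward n = 2.11: a half-wave phase shift.
Zero or two π shifts → no net half-wave offset.
So the condition for constructive reflection is 2 n t cos θ_r = m λ.
Snell's law: 1.26 sin 22.0° = 1.49 sin θ_r → sin θ_r = 0.317, cos θ_r = 0.948.
Minimum nonzero at m = 1: t = λ / (2 n cos θ_r) = 670 / (2 × 1.49 × 0.948) = 237 nm.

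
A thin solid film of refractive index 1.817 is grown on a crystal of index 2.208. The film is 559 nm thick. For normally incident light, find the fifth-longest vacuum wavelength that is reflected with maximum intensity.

406 nm

At the upper boundary (n = 1.0 to n = 1.817) the reflected ray undergoes a half-wave phase shift.
Bottom surface (1.817 → 2.208): reflection off a higher-index medium gives a half-wave phase shift.
Zero or two π shifts → no net half-wave offset.
With no net inversion, constructive interference in reflection requires 2 n t = m λ.
λ = 2 n t / m. The fifth-longest wavelength is m = 5: λ = 2 × 1.817 × 559 / 5.00 = 406 nm.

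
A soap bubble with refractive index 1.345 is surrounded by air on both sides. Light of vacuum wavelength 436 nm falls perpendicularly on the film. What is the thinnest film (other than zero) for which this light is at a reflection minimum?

At the upper boundary (n = 1.0 to n = 1.345) the reflected ray undergoes a half-wave phase shift.
Bottom surface (1.345 → 1.0): reflection off a lower-index medium gives no phase shift.
Exactly one π shift → a net half-wave offset.
For minimum reflection here: 2 n t = m λ.
Minimum nonzero at m = 1: t = λ / (2 n) = 436 / (2 × 1.345) = 162 nm.

162 nm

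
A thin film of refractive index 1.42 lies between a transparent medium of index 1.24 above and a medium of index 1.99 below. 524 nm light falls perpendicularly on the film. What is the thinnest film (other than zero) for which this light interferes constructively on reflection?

Top surface (1.24 → 1.42): reflection off a higher-index medium gives a half-wave phase shift.
Bottom surface (1.42 → 1.99): reflection off a higher-index medium gives a half-wave phase shift.
Zero or two π shifts → no net half-wave offset.
With no net inversion, constructive interference in reflection requires 2 n t = m λ.
Minimum nonzero at m = 1: t = λ / (2 n) = 524 / (2 × 1.42) = 185 nm.

185 nm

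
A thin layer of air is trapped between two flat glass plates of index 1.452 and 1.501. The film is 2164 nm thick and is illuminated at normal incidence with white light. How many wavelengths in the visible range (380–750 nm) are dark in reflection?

6

Ray reflecting at the top interface goes from n = 1.452 toward n = 1.0: no phase shift.
Bottom surface (1.0 → 1.501): reflection off a higher-index medium gives a half-wave phase shift.
Exactly one π shift → a net half-wave offset.
So the condition for destructive reflection is 2 n t = m λ.
λ = 2 n t / m = 4328 / m nm.
m=5: 866 nm (IR); m=6: 721 nm (visible); m=7: 618 nm (visible); m=8: 541 nm (visible); m=9: 481 nm (visible); m=10: 433 nm (visible); m=11: 393 nm (visible); m=12: 361 nm (UV).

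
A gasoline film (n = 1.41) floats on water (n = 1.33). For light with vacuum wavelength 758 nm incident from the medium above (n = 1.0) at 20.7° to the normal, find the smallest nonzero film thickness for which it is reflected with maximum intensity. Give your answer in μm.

0.139 μm

Top surface (1.0 → 1.41): reflection off a higher-index medium gives a half-wave phase shift.
At the lower boundary (n = 1.41 to n = 1.33) the reflected ray undergoes no phase shift.
Net: one phase inversion between the two reflected rays.
With one net inversion, constructive interference in reflection requires 2 n t cos θ_r = (m + ½) λ.
Snell's law: 1.0 sin 20.7° = 1.41 sin θ_r → sin θ_r = 0.251, cos θ_r = 0.968.
Minimum at m = 0: t = λ / (4 n cos θ_r) = 758 / (4 × 1.41 × 0.968) = 139 nm.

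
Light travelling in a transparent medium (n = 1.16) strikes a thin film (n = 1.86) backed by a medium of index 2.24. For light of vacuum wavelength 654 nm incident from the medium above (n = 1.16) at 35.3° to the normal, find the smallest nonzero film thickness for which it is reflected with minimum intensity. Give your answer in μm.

0.0942 μm

Top surface (1.16 → 1.86): reflection off a higher-index medium gives a half-wave phase shift.
Ray reflecting at the bottom interface goes from n = 1.86 toward n = 2.24: a half-wave phase shift.
The two reflections carry the same phase change, so no net offset.
With no net inversion, destructive interference in reflection requires 2 n t cos θ_r = (m + ½) λ.
Snell's law: 1.16 sin 35.3° = 1.86 sin θ_r → sin θ_r = 0.360, cos θ_r = 0.933.
Minimum at m = 0: t = λ / (4 n cos θ_r) = 654 / (4 × 1.86 × 0.933) = 94.2 nm.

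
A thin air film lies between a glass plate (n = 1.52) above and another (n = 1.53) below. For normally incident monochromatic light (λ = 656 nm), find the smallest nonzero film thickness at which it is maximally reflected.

Top surface (1.52 → 1.0): reflection off a lower-index medium gives no phase shift.
Ray reflecting at the bottom interface goes from n = 1.0 toward n = 1.53: a half-wave phase shift.
Exactly one π shift → a net half-wave offset.
With one net inversion, constructive interference in reflection requires 2 n t = (m + ½) λ.
Minimum at m = 0: t = λ / (4 n) = 656 / (4 × 1.0) = 164 nm.

164 nm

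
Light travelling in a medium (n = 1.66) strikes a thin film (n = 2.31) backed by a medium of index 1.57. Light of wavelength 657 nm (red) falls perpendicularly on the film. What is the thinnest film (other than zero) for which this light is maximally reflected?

71.1 nm

Ray reflecting at the top interface goes from n = 1.66 toward n = 2.31: a half-wave phase shift.
Ray reflecting at the bottom interface goes from n = 2.31 toward n = 1.57: no phase shift.
Exactly one π shift → a net half-wave offset.
So the condition for constructive reflection is 2 n t = (m + ½) λ.
Minimum at m = 0: t = λ / (4 n) = 657 / (4 × 2.31) = 71.1 nm.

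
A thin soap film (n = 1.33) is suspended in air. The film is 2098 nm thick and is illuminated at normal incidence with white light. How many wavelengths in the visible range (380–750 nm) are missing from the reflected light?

Top surface (1.0 → 1.33): reflection off a higher-index medium gives a half-wave phase shift.
Ray reflecting at the bottom interface goes from n = 1.33 toward n = 1.0: no phase shift.
The two reflections differ by half a wavelength.
With one net inversion, destructive interference in reflection requires 2 n t = m λ.
λ = 2 n t / m = 5581 / m nm.
m=7: 797 nm (IR); m=8: 698 nm (visible); m=9: 620 nm (visible); m=10: 558 nm (visible); m=11: 507 nm (visible); m=12: 465 nm (visible); m=13: 429 nm (visible); m=14: 399 nm (visible); m=15: 372 nm (UV).

7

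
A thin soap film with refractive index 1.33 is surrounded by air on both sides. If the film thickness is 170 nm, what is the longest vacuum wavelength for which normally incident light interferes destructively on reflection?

452 nm

Top surface (1.0 → 1.33): reflection off a higher-index medium gives a half-wave phase shift.
Ray reflecting at the bottom interface goes from n = 1.33 toward n = 1.0: no phase shift.
Exactly one π shift → a net half-wave offset.
So the condition for destructive reflection is 2 n t = m λ.
λ = 2 n t / m. The longest wavelength is m = 1: λ = 2 × 1.33 × 170 / 1.00 = 452 nm.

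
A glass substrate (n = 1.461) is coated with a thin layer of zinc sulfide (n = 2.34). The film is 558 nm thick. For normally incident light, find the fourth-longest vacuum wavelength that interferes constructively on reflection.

746 nm

At the upper boundary (n = 1.0 to n = 2.34) the reflected ray undergoes a half-wave phase shift.
Ray reflecting at the bottom interface goes from n = 2.34 toward n = 1.461: no phase shift.
Exactly one π shift → a net half-wave offset.
So the condition for constructive reflection is 2 n t = (m + ½) λ.
λ = 2 n t / (m + ½). The fourth-longest wavelength is m = 3: λ = 2 × 2.34 × 558 / 3.50 = 746 nm.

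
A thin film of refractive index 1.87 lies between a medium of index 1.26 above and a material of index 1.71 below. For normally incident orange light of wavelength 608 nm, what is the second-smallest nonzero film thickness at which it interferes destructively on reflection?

325 nm

Ray reflecting at the top interface goes from n = 1.26 toward n = 1.87: a half-wave phase shift.
Bottom surface (1.87 → 1.71): reflection off a lower-index medium gives no phase shift.
Net: one phase inversion between the two reflected rays.
With one net inversion, destructive interference in reflection requires 2 n t = m λ.
The second-smallest nonzero thickness corresponds to m = 2: t = m λ / (2 n) = 2.00 × 608 / (2 × 1.87) = 325 nm.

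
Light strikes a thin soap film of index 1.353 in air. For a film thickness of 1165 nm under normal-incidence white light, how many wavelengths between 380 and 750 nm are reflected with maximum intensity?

Ray reflecting at the top interface goes from n = 1.0 toward n = 1.353: a half-wave phase shift.
Ray reflecting at the bottom interface goes from n = 1.353 toward n = 1.0: no phase shift.
Exactly one π shift → a net half-wave offset.
So the condition for constructive reflection is 2 n t = (m + ½) λ.
λ = 2 n t / (m + ½) = 3152 / (m + ½) nm.
m=3: 901 nm (IR); m=4: 701 nm (visible); m=5: 573 nm (visible); m=6: 485 nm (visible); m=7: 420 nm (visible); m=8: 371 nm (UV).

4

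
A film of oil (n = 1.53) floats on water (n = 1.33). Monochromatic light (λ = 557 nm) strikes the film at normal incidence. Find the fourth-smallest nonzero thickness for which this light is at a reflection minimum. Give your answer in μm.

0.728 μm

At the upper boundary (n = 1.0 to n = 1.53) the reflected ray undergoes a half-wave phase shift.
At the lower boundary (n = 1.53 to n = 1.33) the reflected ray undergoes no phase shift.
Net: one phase inversion between the two reflected rays.
So the condition for destructive reflection is 2 n t = m λ.
The fourth-smallest nonzero thickness corresponds to m = 4: t = m λ / (2 n) = 4.00 × 557 / (2 × 1.53) = 728 nm.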